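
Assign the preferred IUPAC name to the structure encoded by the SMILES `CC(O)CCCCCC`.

Counting along the main chain through the –OH group gives 8 carbons: the parent is octane.
The principal characteristic group is an alcohol (–OH), named with the suffix -ol.
Number the chain so that numbering from this end puts the hydroxyl group at C-2 rather than C-7.
This places the hydroxyl at C-2.
The name is octan-2-ol.

octan-2-ol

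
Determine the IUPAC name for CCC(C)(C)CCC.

3,3-dimethylhexane

The longest continuous carbon chain has 6 atoms, so the parent hydride is hexane.
The numbering direction is chosen so that the substituent locant set {3,3} is lower than {4,4} at the first point of difference.
This places two methyl groups at C-3.
Putting it together: 3,3-dimethylhexane.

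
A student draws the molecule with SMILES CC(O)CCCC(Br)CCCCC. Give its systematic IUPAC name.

Counting along the main chain through the –OH group gives 11 carbons: the parent is undecane.
The highest-priority functional group is an alcohol (–OH), so the name ends in -ol.
The numbering direction is chosen so that numbering from this end puts the hydroxyl group at C-2 rather than C-10.
That gives the hydroxyl at C-2; a bromo group at C-6.
Putting it together: 6-bromoundecan-2-ol.

6-bromoundecan-2-ol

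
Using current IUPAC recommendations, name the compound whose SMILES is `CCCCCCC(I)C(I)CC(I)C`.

The parent chain contains 11 carbons (undecane).
Choose the numbering such that the substituent locant set {2,4,5} is lower than {7,8,10} at the first point of difference.
With this numbering: iodo groups at C-2 and C-4 and C-5.
Assembling the pieces gives 2,4,5-triiodoundecane.

2,4,5-triiodoundecane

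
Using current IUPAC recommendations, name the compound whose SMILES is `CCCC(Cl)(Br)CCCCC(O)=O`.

Counting along the main chain through the –COOH group gives 9 carbons: the parent is nonane.
The highest-priority functional group is a carboxylic acid (terminal –COOH), so the name ends in -oic acid.
The numbering direction is chosen so that the carboxylic acid carbon is C-1 by definition.
This places a bromo group at C-6; a chloro group at C-6.
The substituents are ordered alphabetically, ignoring any di-/tri- multipliers.
Assembling the pieces gives 6-bromo-6-chlorononanoic acid.

6-bromo-6-chlorononanoic acid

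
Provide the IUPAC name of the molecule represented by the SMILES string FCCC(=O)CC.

1-fluoropentan-3-one

The longest chain bearing the carbonyl is 5 carbons long (pentane).
The highest-priority functional group is a ketone (C=O on an internal carbon), so the name ends in -one.
Number the chain so that the substituent locant set {1} is lower than {5} at the first point of difference.
With this numbering: the carbonyl at C-3; a fluoro group at C-1.
The name is 1-fluoropentan-3-one.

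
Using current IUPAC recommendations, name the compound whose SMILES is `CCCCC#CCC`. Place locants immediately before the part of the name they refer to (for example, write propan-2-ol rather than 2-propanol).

oct-3-yne

Counting along the main chain through the multiple bond gives 8 carbons: the parent is octane.
There is one C≡C triple bond, indicated by the ending -yne.
The numbering direction is chosen so that numbering from this end puts the triple bond at C-3 rather than C-5.
That gives the triple bond between C-3 and C-4.
Assembling the pieces gives oct-3-yne.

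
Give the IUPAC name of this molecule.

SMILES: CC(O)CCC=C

hex-5-en-2-ol

The longest chain bearing the –OH group and the multiple bond is 6 carbons long (hexane).
The principal characteristic group is an alcohol (–OH), named with the suffix -ol.
The chain contains a C=C double bond, so the unsaturation ending is -ene.
The numbering direction is chosen so that numbering from this end puts the hydroxyl group at C-2 rather than C-5.
With this numbering: the hydroxyl at C-2; the double bond between C-5 and C-6.
The name is hex-5-en-2-ol.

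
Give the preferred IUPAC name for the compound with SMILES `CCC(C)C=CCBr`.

The longest chain bearing the multiple bond is 6 carbons long (hexane).
A C=C double bond in the chain gives the infix -ene-.
Choose the numbering such that numbering from this end puts the double bond at C-2 rather than C-4.
This places the double bond between C-2 and C-3; a bromo group at C-1; a methyl group at C-4.
Prefixes are listed alphabetically: bromo, methyl.
Putting it together: 1-bromo-4-methylhex-2-ene.

1-bromo-4-methylhex-2-ene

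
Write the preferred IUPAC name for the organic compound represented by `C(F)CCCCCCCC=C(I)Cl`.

The longest chain bearing the multiple bond is 10 carbons long (decane).
A C=C double bond in the chain gives the infix -ene-.
Choose the numbering such that numbering from this end puts the double bond at C-1 rather than C-9.
That gives the double bond between C-1 and C-2; a chloro group at C-1; a fluoro group at C-10; an iodo group at C-1.
The substituents are ordered alphabetically, ignoring any di-/tri- multipliers.
Assembling the pieces gives 1-chloro-10-fluoro-1-iododec-1-ene.

1-chloro-10-fluoro-1-iododec-1-ene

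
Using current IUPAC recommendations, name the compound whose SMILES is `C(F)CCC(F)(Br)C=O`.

2-bromo-2,5-difluoropentanal

Counting along the main chain through the –CHO group gives 5 carbons: the parent is pentane.
The highest-priority functional group is an aldehyde (terminal –CHO), so the name ends in -al.
The numbering direction is chosen so that the aldehyde carbon is C-1 by definition.
With this numbering: a bromo group at C-2; fluoro groups at C-2 and C-5.
The substituents are ordered alphabetically, ignoring any di-/tri- multipliers.
Putting it together: 2-bromo-2,5-difluoropentanal.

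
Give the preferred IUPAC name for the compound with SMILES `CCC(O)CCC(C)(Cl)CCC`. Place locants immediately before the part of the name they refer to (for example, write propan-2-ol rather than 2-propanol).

The longest carbon chain that includes the –OH group has 9 carbons, so the parent hydride is nonane.
An alcohol (–OH) is the principal characteristic group, giving the suffix -ol.
Choose the numbering such that numbering from this end puts the hydroxyl group at C-3 rather than C-7.
This places the hydroxyl at C-3; a chloro group at C-6; a methyl group at C-6.
Prefixes are listed alphabetically: chloro, methyl.
The name is 6-chloro-6-methylnonan-3-ol.

6-chloro-6-methylnonan-3-ol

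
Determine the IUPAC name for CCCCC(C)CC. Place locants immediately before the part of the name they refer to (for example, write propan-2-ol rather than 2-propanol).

The parent chain contains 7 carbons (heptane).
Number the chain so that the substituent locant set {3} is lower than {5} at the first point of difference.
That gives a methyl group at C-3.
The name is 3-methylheptane.

3-methylheptane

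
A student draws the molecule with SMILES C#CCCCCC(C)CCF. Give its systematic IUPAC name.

9-fluoro-7-methylnon-1-yne

The longest carbon chain that includes the multiple bond has 9 carbons, so the parent hydride is nonane.
There is one C≡C triple bond, indicated by the ending -yne.
Number the chain so that numbering from this end puts the triple bond at C-1 rather than C-8.
With this numbering: the triple bond between C-1 and C-2; a fluoro group at C-9; a methyl group at C-7.
Substituent prefixes are cited in alphabetical order (multiplying prefixes like di-/tri- are ignored for ordering).
Putting it together: 9-fluoro-7-methylnon-1-yne.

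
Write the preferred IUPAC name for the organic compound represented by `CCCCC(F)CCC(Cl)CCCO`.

4-chloro-7-fluoroundecan-1-ol

The longest carbon chain that includes the –OH group has 11 carbons, so the parent hydride is undecane.
The principal characteristic group is an alcohol (–OH), named with the suffix -ol.
The numbering direction is chosen so that numbering from this end puts the hydroxyl group at C-1 rather than C-11.
This places the hydroxyl at C-1; a chloro group at C-4; a fluoro group at C-7.
The substituents are ordered alphabetically, ignoring any di-/tri- multipliers.
The name is 4-chloro-7-fluoroundecan-1-ol.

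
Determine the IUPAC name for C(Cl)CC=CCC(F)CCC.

1-chloro-6-fluoronon-3-ene

The longest chain bearing the multiple bond is 9 carbons long (nonane).
There is one C=C double bond, indicated by the ending -ene.
Choose the numbering such that numbering from this end puts the double bond at C-3 rather than C-6.
That gives the double bond between C-3 and C-4; a chloro group at C-1; a fluoro group at C-6.
Prefixes are listed alphabetically: chloro, fluoro.
Putting it together: 1-chloro-6-fluoronon-3-ene.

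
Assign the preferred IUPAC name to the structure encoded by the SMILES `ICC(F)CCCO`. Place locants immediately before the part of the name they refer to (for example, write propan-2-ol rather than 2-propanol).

Counting along the main chain through the –OH group gives 5 carbons: the parent is pentane.
The highest-priority functional group is an alcohol (–OH), so the name ends in -ol.
The numbering direction is chosen so that numbering from this end puts the hydroxyl group at C-1 rather than C-5.
This places the hydroxyl at C-1; a fluoro group at C-4; an iodo group at C-5.
The substituents are ordered alphabetically, ignoring any di-/tri- multipliers.
Assembling the pieces gives 4-fluoro-5-iodopentan-1-ol.

4-fluoro-5-iodopentan-1-ol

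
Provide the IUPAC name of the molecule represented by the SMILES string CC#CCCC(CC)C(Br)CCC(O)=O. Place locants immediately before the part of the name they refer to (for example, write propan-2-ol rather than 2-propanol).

4-bromo-5-ethyldec-8-ynoic acid

Counting along the main chain through the –COOH group and the multiple bond gives 10 carbons: the parent is decane.
The highest-priority functional group is a carboxylic acid (terminal –COOH), so the name ends in -oic acid.
There is one C≡C triple bond, indicated by the ending -yne.
The numbering direction is chosen so that the carboxylic acid carbon is C-1 by definition.
This places the triple bond between C-8 and C-9; a bromo group at C-4; an ethyl group at C-5.
Substituent prefixes are cited in alphabetical order (multiplying prefixes like di-/tri- are ignored for ordering).
Assembling the pieces gives 4-bromo-5-ethyldec-8-ynoic acid.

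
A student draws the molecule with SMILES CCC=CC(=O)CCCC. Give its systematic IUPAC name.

The longest chain bearing the carbonyl and the multiple bond is 9 carbons long (nonane).
The highest-priority functional group is a ketone (C=O on an internal carbon), so the name ends in -one.
There is one C=C double bond, indicated by the ending -ene.
Choose the numbering such that numbering from this end puts the double bond at C-3 rather than C-6.
That gives the carbonyl at C-5; the double bond between C-3 and C-4.
Putting it together: non-3-en-5-one.

non-3-en-5-one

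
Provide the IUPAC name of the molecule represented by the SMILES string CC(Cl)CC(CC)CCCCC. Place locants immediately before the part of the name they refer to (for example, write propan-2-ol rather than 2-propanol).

2-chloro-4-ethylnonane

The longest carbon chain is 9 atoms: the parent is nonane.
The numbering direction is chosen so that the substituent locant set {2,4} is lower than {6,8} at the first point of difference.
That gives a chloro group at C-2; an ethyl group at C-4.
The substituents are ordered alphabetically, ignoring any di-/tri- multipliers.
Assembling the pieces gives 2-chloro-4-ethylnonane.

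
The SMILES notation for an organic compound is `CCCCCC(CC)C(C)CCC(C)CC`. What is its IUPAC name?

The longest carbon chain is 12 atoms: the parent is dodecane.
The numbering direction is chosen so that the substituent locant set {3,6,7} is lower than {6,7,10} at the first point of difference.
That gives an ethyl group at C-7; methyl groups at C-3 and C-6.
The substituents are ordered alphabetically, ignoring any di-/tri- multipliers.
Assembling the pieces gives 7-ethyl-3,6-dimethyldodecane.

7-ethyl-3,6-dimethyldodecane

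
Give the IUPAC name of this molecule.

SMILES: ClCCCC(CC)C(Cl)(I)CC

The longest carbon chain is 7 atoms: the parent is heptane.
Number the chain so that the substituent locant set {1,4,5,5} is lower than {3,3,4,7} at the first point of difference.
With this numbering: chloro groups at C-1 and C-5; an ethyl group at C-4; an iodo group at C-5.
Substituent prefixes are cited in alphabetical order (multiplying prefixes like di-/tri- are ignored for ordering).
Putting it together: 1,5-dichloro-4-ethyl-5-iodoheptane.

1,5-dichloro-4-ethyl-5-iodoheptane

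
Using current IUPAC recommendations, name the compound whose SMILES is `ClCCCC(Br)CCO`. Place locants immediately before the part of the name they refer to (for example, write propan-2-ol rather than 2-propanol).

3-bromo-6-chlorohexan-1-ol

The longest chain bearing the –OH group is 6 carbons long (hexane).
The principal characteristic group is an alcohol (–OH), named with the suffix -ol.
Choose the numbering such that numbering from this end puts the hydroxyl group at C-1 rather than C-6.
That gives the hydroxyl at C-1; a bromo group at C-3; a chloro group at C-6.
The substituents are ordered alphabetically, ignoring any di-/tri- multipliers.
The name is 3-bromo-6-chlorohexan-1-ol.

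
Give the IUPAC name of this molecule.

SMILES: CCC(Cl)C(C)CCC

The parent chain contains 7 carbons (heptane).
Number the chain so that the substituent locant set {3,4} is lower than {4,5} at the first point of difference.
This places a chloro group at C-3; a methyl group at C-4.
Prefixes are listed alphabetically: chloro, methyl.
The name is 3-chloro-4-methylheptane.

3-chloro-4-methylheptane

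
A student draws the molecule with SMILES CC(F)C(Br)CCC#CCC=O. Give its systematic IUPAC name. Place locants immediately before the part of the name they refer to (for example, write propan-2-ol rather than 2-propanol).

7-bromo-8-fluoronon-3-ynal

The longest carbon chain that includes the –CHO group and the multiple bond has 9 carbons, so the parent hydride is nonane.
The principal characteristic group is an aldehyde (terminal –CHO), named with the suffix -al.
The chain contains a C≡C triple bond, so the unsaturation ending is -yne.
Number the chain so that the aldehyde carbon is C-1 by definition.
That gives the triple bond between C-3 and C-4; a bromo group at C-7; a fluoro group at C-8.
Prefixes are listed alphabetically: bromo, fluoro.
The name is 7-bromo-8-fluoronon-3-ynal.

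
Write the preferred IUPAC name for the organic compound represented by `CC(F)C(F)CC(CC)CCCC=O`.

5-ethyl-7,8-difluorononanal

The longest carbon chain that includes the –CHO group has 9 carbons, so the parent hydride is nonane.
The highest-priority functional group is an aldehyde (terminal –CHO), so the name ends in -al.
The numbering direction is chosen so that the aldehyde carbon is C-1 by definition.
That gives an ethyl group at C-5; fluoro groups at C-7 and C-8.
The substituents are ordered alphabetically, ignoring any di-/tri- multipliers.
The name is 5-ethyl-7,8-difluorononanal.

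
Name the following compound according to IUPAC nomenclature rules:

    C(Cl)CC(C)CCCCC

1-chloro-3-methyloctane

The longest continuous carbon chain has 8 atoms, so the parent hydride is octane.
The numbering direction is chosen so that the substituent locant set {1,3} is lower than {6,8} at the first point of difference.
With this numbering: a chloro group at C-1; a methyl group at C-3.
The substituents are ordered alphabetically, ignoring any di-/tri- multipliers.
Putting it together: 1-chloro-3-methyloctane.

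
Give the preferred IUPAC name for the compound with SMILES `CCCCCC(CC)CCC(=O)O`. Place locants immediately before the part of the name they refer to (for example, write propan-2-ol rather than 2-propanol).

The longest carbon chain that includes the –COOH group has 9 carbons, so the parent hydride is nonane.
A carboxylic acid (terminal –COOH) is the principal characteristic group, giving the suffix -oic acid.
The numbering direction is chosen so that the carboxylic acid carbon is C-1 by definition.
That gives an ethyl group at C-4.
Putting it together: 4-ethylnonanoic acid.

4-ethylnonanoic acid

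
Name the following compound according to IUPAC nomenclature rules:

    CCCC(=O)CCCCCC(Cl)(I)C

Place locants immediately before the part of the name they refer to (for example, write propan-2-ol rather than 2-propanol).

10-chloro-10-iodoundecan-4-one

The longest chain bearing the carbonyl is 11 carbons long (undecane).
The highest-priority functional group is a ketone (C=O on an internal carbon), so the name ends in -one.
The numbering direction is chosen so that numbering from this end puts the carbonyl group at C-4 rather than C-8.
This places the carbonyl at C-4; a chloro group at C-10; an iodo group at C-10.
The substituents are ordered alphabetically, ignoring any di-/tri- multipliers.
Assembling the pieces gives 10-chloro-10-iodoundecan-4-one.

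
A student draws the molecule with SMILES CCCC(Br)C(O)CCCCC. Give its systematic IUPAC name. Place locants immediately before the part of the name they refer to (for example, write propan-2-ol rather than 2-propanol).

The longest carbon chain that includes the –OH group has 10 carbons, so the parent hydride is decane.
An alcohol (–OH) is the principal characteristic group, giving the suffix -ol.
The numbering direction is chosen so that numbering from this end puts the hydroxyl group at C-5 rather than C-6.
This places the hydroxyl at C-5; a bromo group at C-4.
Putting it together: 4-bromodecan-5-ol.

4-bromodecan-5-ol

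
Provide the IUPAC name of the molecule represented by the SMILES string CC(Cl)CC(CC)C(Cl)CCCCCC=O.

7,10-dichloro-8-ethylundecanal

The longest carbon chain that includes the –CHO group has 11 carbons, so the parent hydride is undecane.
The highest-priority functional group is an aldehyde (terminal –CHO), so the name ends in -al.
Number the chain so that the aldehyde carbon is C-1 by definition.
That gives chloro groups at C-7 and C-10; an ethyl group at C-8.
Substituent prefixes are cited in alphabetical order (multiplying prefixes like di-/tri- are ignored for ordering).
Putting it together: 7,10-dichloro-8-ethylundecanal.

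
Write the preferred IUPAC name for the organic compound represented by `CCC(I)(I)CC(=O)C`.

4,4-diiodohexan-2-one

The longest chain bearing the carbonyl is 6 carbons long (hexane).
The highest-priority functional group is a ketone (C=O on an internal carbon), so the name ends in -one.
Number the chain so that numbering from this end puts the carbonyl group at C-2 rather than C-5.
With this numbering: the carbonyl at C-2; two iodo groups at C-4.
Putting it together: 4,4-diiodohexan-2-one.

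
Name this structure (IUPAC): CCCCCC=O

The longest carbon chain that includes the –CHO group has 6 carbons, so the parent hydride is hexane.
An aldehyde (terminal –CHO) is the principal characteristic group, giving the suffix -al.
Choose the numbering such that the aldehyde carbon is C-1 by definition.
The name is hexanal.

hexanal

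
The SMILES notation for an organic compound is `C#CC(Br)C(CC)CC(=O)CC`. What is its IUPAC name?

6-bromo-5-ethyloct-7-yn-3-one

Counting along the main chain through the carbonyl and the multiple bond gives 8 carbons: the parent is octane.
The highest-priority functional group is a ketone (C=O on an internal carbon), so the name ends in -one.
The chain contains a C≡C triple bond, so the unsaturation ending is -yne.
The numbering direction is chosen so that numbering from this end puts the carbonyl group at C-3 rather than C-6.
With this numbering: the carbonyl at C-3; the triple bond between C-7 and C-8; a bromo group at C-6; an ethyl group at C-5.
Substituent prefixes are cited in alphabetical order (multiplying prefixes like di-/tri- are ignored for ordering).
Assembling the pieces gives 6-bromo-5-ethyloct-7-yn-3-one.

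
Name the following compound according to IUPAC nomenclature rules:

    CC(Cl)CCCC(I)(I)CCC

The parent chain contains 9 carbons (nonane).
Choose the numbering such that the substituent locant set {2,6,6} is lower than {4,4,8} at the first point of difference.
That gives a chloro group at C-2; two iodo groups at C-6.
Substituent prefixes are cited in alphabetical order (multiplying prefixes like di-/tri- are ignored for ordering).
Assembling the pieces gives 2-chloro-6,6-diiodononane.

2-chloro-6,6-diiodononane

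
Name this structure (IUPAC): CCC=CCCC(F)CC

7-fluoronon-3-ene

Counting along the main chain through the multiple bond gives 9 carbons: the parent is nonane.
A C=C double bond in the chain gives the infix -ene-.
Choose the numbering such that numbering from this end puts the double bond at C-3 rather than C-6.
This places the double bond between C-3 and C-4; a fluoro group at C-7.
Assembling the pieces gives 7-fluoronon-3-ene.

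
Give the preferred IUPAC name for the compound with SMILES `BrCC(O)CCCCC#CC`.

The longest carbon chain that includes the –OH group and the multiple bond has 9 carbons, so the parent hydride is nonane.
The principal characteristic group is an alcohol (–OH), named with the suffix -ol.
A C≡C triple bond in the chain gives the infix -yne-.
The numbering direction is chosen so that numbering from this end puts the hydroxyl group at C-2 rather than C-8.
That gives the hydroxyl at C-2; the triple bond between C-7 and C-8; a bromo group at C-1.
Assembling the pieces gives 1-bromonon-7-yn-2-ol.

1-bromonon-7-yn-2-ol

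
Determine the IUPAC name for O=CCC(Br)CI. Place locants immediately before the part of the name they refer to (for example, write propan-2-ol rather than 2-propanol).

The longest chain bearing the –CHO group is 4 carbons long (butane).
The principal characteristic group is an aldehyde (terminal –CHO), named with the suffix -al.
Number the chain so that the aldehyde carbon is C-1 by definition.
With this numbering: a bromo group at C-3; an iodo group at C-4.
Prefixes are listed alphabetically: bromo, iodo.
Assembling the pieces gives 3-bromo-4-iodobutanal.

3-bromo-4-iodobutanal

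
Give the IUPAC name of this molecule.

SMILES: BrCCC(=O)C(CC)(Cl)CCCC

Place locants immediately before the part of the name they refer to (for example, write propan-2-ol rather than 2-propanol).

The longest chain bearing the carbonyl is 8 carbons long (octane).
The principal characteristic group is a ketone (C=O on an internal carbon), named with the suffix -one.
Choose the numbering such that numbering from this end puts the carbonyl group at C-3 rather than C-6.
This places the carbonyl at C-3; a bromo group at C-1; a chloro group at C-4; an ethyl group at C-4.
Prefixes are listed alphabetically: bromo, chloro, ethyl.
Putting it together: 1-bromo-4-chloro-4-ethyloctan-3-one.

1-bromo-4-chloro-4-ethyloctan-3-one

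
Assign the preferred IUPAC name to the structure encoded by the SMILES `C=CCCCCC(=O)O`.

The longest chain bearing the –COOH group and the multiple bond is 7 carbons long (heptane).
The highest-priority functional group is a carboxylic acid (terminal –COOH), so the name ends in -oic acid.
The chain contains a C=C double bond, so the unsaturation ending is -ene.
Number the chain so that the carboxylic acid carbon is C-1 by definition.
This places the double bond between C-6 and C-7.
Putting it together: hept-6-enoic acid.

hept-6-enoic acid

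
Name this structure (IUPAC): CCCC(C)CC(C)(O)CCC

Counting along the main chain through the –OH group gives 9 carbons: the parent is nonane.
The principal characteristic group is an alcohol (–OH), named with the suffix -ol.
The numbering direction is chosen so that numbering from this end puts the hydroxyl group at C-4 rather than C-6.
That gives the hydroxyl at C-4; methyl groups at C-4 and C-6.
Assembling the pieces gives 4,6-dimethylnonan-4-ol.

4,6-dimethylnonan-4-ol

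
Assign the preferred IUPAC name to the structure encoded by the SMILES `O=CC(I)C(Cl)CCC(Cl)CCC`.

3,6-dichloro-2-iodononanal

The longest chain bearing the –CHO group is 9 carbons long (nonane).
An aldehyde (terminal –CHO) is the principal characteristic group, giving the suffix -al.
The numbering direction is chosen so that the aldehyde carbon is C-1 by definition.
That gives chloro groups at C-3 and C-6; an iodo group at C-2.
The substituents are ordered alphabetically, ignoring any di-/tri- multipliers.
Putting it together: 3,6-dichloro-2-iodononanal.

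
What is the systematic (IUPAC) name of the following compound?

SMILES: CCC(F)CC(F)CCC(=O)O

The longest carbon chain that includes the –COOH group has 8 carbons, so the parent hydride is octane.
The principal characteristic group is a carboxylic acid (terminal –COOH), named with the suffix -oic acid.
Number the chain so that the carboxylic acid carbon is C-1 by definition.
That gives fluoro groups at C-4 and C-6.
Putting it together: 4,6-difluorooctanoic acid.

4,6-difluorooctanoic acid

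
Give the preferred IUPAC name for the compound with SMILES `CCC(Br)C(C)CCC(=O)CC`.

7-bromo-6-methylnonan-3-one

The longest chain bearing the carbonyl is 9 carbons long (nonane).
A ketone (C=O on an internal carbon) is the principal characteristic group, giving the suffix -one.
Number the chain so that numbering from this end puts the carbonyl group at C-3 rather than C-7.
This places the carbonyl at C-3; a bromo group at C-7; a methyl group at C-6.
Substituent prefixes are cited in alphabetical order (multiplying prefixes like di-/tri- are ignored for ordering).
The name is 7-bromo-6-methylnonan-3-one.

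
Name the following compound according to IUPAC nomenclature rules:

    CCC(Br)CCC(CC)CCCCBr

1,8-dibromo-5-ethyldecane

The longest continuous carbon chain has 10 atoms, so the parent hydride is decane.
Choose the numbering such that the substituent locant set {1,5,8} is lower than {3,6,10} at the first point of difference.
That gives bromo groups at C-1 and C-8; an ethyl group at C-5.
Substituent prefixes are cited in alphabetical order (multiplying prefixes like di-/tri- are ignored for ordering).
Assembling the pieces gives 1,8-dibromo-5-ethyldecane.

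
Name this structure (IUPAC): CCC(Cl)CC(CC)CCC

3-chloro-5-ethyloctane

The parent chain contains 8 carbons (octane).
The numbering direction is chosen so that the substituent locant set {3,5} is lower than {4,6} at the first point of difference.
With this numbering: a chloro group at C-3; an ethyl group at C-5.
Prefixes are listed alphabetically: chloro, ethyl.
Assembling the pieces gives 3-chloro-5-ethyloctane.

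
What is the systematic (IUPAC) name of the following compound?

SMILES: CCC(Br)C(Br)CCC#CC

6,7-dibromonon-2-yne

The longest chain bearing the multiple bond is 9 carbons long (nonane).
There is one C≡C triple bond, indicated by the ending -yne.
Number the chain so that numbering from this end puts the triple bond at C-2 rather than C-7.
That gives the triple bond between C-2 and C-3; bromo groups at C-6 and C-7.
The name is 6,7-dibromonon-2-yne.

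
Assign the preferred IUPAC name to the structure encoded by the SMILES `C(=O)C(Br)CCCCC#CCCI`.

Counting along the main chain through the –CHO group and the multiple bond gives 10 carbons: the parent is decane.
The highest-priority functional group is an aldehyde (terminal –CHO), so the name ends in -al.
A C≡C triple bond in the chain gives the infix -yne-.
Choose the numbering such that the aldehyde carbon is C-1 by definition.
That gives the triple bond between C-7 and C-8; a bromo group at C-2; an iodo group at C-10.
Substituent prefixes are cited in alphabetical order (multiplying prefixes like di-/tri- are ignored for ordering).
Putting it together: 2-bromo-10-iododec-7-ynal.

2-bromo-10-iododec-7-ynal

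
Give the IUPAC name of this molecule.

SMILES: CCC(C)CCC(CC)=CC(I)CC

5-ethyl-3-iodo-8-methyldec-4-ene

Counting along the main chain through the multiple bond gives 10 carbons: the parent is decane.
There is one C=C double bond, indicated by the ending -ene.
Number the chain so that numbering from this end puts the double bond at C-4 rather than C-6.
This places the double bond between C-4 and C-5; an ethyl group at C-5; an iodo group at C-3; a methyl group at C-8.
The substituents are ordered alphabetically, ignoring any di-/tri- multipliers.
Putting it together: 5-ethyl-3-iodo-8-methyldec-4-ene.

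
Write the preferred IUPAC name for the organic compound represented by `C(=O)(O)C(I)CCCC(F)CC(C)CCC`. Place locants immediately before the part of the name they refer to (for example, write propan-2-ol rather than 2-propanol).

The longest carbon chain that includes the –COOH group has 11 carbons, so the parent hydride is undecane.
The principal characteristic group is a carboxylic acid (terminal –COOH), named with the suffix -oic acid.
The numbering direction is chosen so that the carboxylic acid carbon is C-1 by definition.
That gives a fluoro group at C-6; an iodo group at C-2; a methyl group at C-8.
The substituents are ordered alphabetically, ignoring any di-/tri- multipliers.
Putting it together: 6-fluoro-2-iodo-8-methylundecanoic acid.

6-fluoro-2-iodo-8-methylundecanoic acid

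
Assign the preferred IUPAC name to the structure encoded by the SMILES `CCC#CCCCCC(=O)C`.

dec-7-yn-2-one

The longest chain bearing the carbonyl and the multiple bond is 10 carbons long (decane).
A ketone (C=O on an internal carbon) is the principal characteristic group, giving the suffix -one.
There is one C≡C triple bond, indicated by the ending -yne.
Number the chain so that numbering from this end puts the carbonyl group at C-2 rather than C-9.
This places the carbonyl at C-2; the triple bond between C-7 and C-8.
Putting it together: dec-7-yn-2-one.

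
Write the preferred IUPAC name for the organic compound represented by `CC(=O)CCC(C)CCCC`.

The longest chain bearing the carbonyl is 9 carbons long (nonane).
The principal characteristic group is a ketone (C=O on an internal carbon), named with the suffix -one.
Choose the numbering such that numbering from this end puts the carbonyl group at C-2 rather than C-8.
This places the carbonyl at C-2; a methyl group at C-5.
Assembling the pieces gives 5-methylnonan-2-one.

5-methylnonan-2-one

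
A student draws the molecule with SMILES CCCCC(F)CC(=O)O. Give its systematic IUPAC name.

The longest carbon chain that includes the –COOH group has 7 carbons, so the parent hydride is heptane.
The principal characteristic group is a carboxylic acid (terminal –COOH), named with the suffix -oic acid.
Choose the numbering such that the carboxylic acid carbon is C-1 by definition.
This places a fluoro group at C-3.
The name is 3-fluoroheptanoic acid.

3-fluoroheptanoic acid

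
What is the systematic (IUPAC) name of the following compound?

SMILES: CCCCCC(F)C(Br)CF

The longest carbon chain is 8 atoms: the parent is octane.
Number the chain so that the substituent locant set {1,2,3} is lower than {6,7,8} at the first point of difference.
With this numbering: a bromo group at C-2; fluoro groups at C-1 and C-3.
The substituents are ordered alphabetically, ignoring any di-/tri- multipliers.
Assembling the pieces gives 2-bromo-1,3-difluorooctane.

2-bromo-1,3-difluorooctane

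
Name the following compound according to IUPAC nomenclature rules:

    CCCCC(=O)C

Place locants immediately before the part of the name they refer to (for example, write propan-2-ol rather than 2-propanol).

hexan-2-one

The longest carbon chain that includes the carbonyl has 6 carbons, so the parent hydride is hexane.
The highest-priority functional group is a ketone (C=O on an internal carbon), so the name ends in -one.
Choose the numbering such that numbering from this end puts the carbonyl group at C-2 rather than C-5.
That gives the carbonyl at C-2.
The name is hexan-2-one.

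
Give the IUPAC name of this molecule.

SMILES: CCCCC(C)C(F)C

The longest continuous carbon chain has 7 atoms, so the parent hydride is heptane.
Choose the numbering such that the substituent locant set {2,3} is lower than {5,6} at the first point of difference.
This places a fluoro group at C-2; a methyl group at C-3.
The substituents are ordered alphabetically, ignoring any di-/tri- multipliers.
Putting it together: 2-fluoro-3-methylheptane.

2-fluoro-3-methylheptane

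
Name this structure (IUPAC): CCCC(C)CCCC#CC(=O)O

7-methyldec-2-ynoic acid

Counting along the main chain through the –COOH group and the multiple bond gives 10 carbons: the parent is decane.
The highest-priority functional group is a carboxylic acid (terminal –COOH), so the name ends in -oic acid.
The chain contains a C≡C triple bond, so the unsaturation ending is -yne.
The numbering direction is chosen so that the carboxylic acid carbon is C-1 by definition.
That gives the triple bond between C-2 and C-3; a methyl group at C-7.
Putting it together: 7-methyldec-2-ynoic acid.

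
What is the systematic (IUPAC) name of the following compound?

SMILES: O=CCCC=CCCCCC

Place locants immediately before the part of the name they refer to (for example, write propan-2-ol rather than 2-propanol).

dec-4-enal

Counting along the main chain through the –CHO group and the multiple bond gives 10 carbons: the parent is decane.
The principal characteristic group is an aldehyde (terminal –CHO), named with the suffix -al.
The chain contains a C=C double bond, so the unsaturation ending is -ene.
Choose the numbering such that the aldehyde carbon is C-1 by definition.
With this numbering: the double bond between C-4 and C-5.
The name is dec-4-enal.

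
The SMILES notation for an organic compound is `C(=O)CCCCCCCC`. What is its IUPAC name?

nonanal

Counting along the main chain through the –CHO group gives 9 carbons: the parent is nonane.
An aldehyde (terminal –CHO) is the principal characteristic group, giving the suffix -al.
Choose the numbering such that the aldehyde carbon is C-1 by definition.
The name is nonanal.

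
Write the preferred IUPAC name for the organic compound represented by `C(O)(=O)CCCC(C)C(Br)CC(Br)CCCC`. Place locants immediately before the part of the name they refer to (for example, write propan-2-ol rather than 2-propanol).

6,8-dibromo-5-methyldodecanoic acid

Counting along the main chain through the –COOH group gives 12 carbons: the parent is dodecane.
The principal characteristic group is a carboxylic acid (terminal –COOH), named with the suffix -oic acid.
Choose the numbering such that the carboxylic acid carbon is C-1 by definition.
That gives bromo groups at C-6 and C-8; a methyl group at C-5.
Substituent prefixes are cited in alphabetical order (multiplying prefixes like di-/tri- are ignored for ordering).
Assembling the pieces gives 6,8-dibromo-5-methyldodecanoic acid.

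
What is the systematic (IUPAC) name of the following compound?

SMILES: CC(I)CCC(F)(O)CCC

The longest carbon chain that includes the –OH group has 8 carbons, so the parent hydride is octane.
An alcohol (–OH) is the principal characteristic group, giving the suffix -ol.
Choose the numbering such that numbering from this end puts the hydroxyl group at C-4 rather than C-5.
That gives the hydroxyl at C-4; a fluoro group at C-4; an iodo group at C-7.
Substituent prefixes are cited in alphabetical order (multiplying prefixes like di-/tri- are ignored for ordering).
Putting it together: 4-fluoro-7-iodooctan-4-ol.

4-fluoro-7-iodooctan-4-ol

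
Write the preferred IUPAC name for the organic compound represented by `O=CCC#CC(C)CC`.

Counting along the main chain through the –CHO group and the multiple bond gives 7 carbons: the parent is heptane.
An aldehyde (terminal –CHO) is the principal characteristic group, giving the suffix -al.
A C≡C triple bond in the chain gives the infix -yne-.
Choose the numbering such that the aldehyde carbon is C-1 by definition.
That gives the triple bond between C-3 and C-4; a methyl group at C-5.
Putting it together: 5-methylhept-3-ynal.

5-methylhept-3-ynal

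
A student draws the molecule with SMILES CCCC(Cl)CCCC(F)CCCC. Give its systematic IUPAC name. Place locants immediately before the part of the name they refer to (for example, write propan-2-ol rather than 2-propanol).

4-chloro-8-fluorododecane

The longest continuous carbon chain has 12 atoms, so the parent hydride is dodecane.
Choose the numbering such that the substituent locant set {4,8} is lower than {5,9} at the first point of difference.
With this numbering: a chloro group at C-4; a fluoro group at C-8.
Substituent prefixes are cited in alphabetical order (multiplying prefixes like di-/tri- are ignored for ordering).
Assembling the pieces gives 4-chloro-8-fluorododecane.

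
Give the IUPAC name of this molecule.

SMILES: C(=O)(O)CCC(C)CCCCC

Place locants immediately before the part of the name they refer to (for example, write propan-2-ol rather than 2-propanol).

The longest chain bearing the –COOH group is 9 carbons long (nonane).
The highest-priority functional group is a carboxylic acid (terminal –COOH), so the name ends in -oic acid.
Number the chain so that the carboxylic acid carbon is C-1 by definition.
With this numbering: a methyl group at C-4.
Putting it together: 4-methylnonanoic acid.

4-methylnonanoic acid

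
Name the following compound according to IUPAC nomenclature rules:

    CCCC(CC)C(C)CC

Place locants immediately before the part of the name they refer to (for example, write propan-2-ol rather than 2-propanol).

4-ethyl-3-methylheptane

The longest continuous carbon chain has 7 atoms, so the parent hydride is heptane.
Choose the numbering such that the substituent locant set {3,4} is lower than {4,5} at the first point of difference.
That gives an ethyl group at C-4; a methyl group at C-3.
Substituent prefixes are cited in alphabetical order (multiplying prefixes like di-/tri- are ignored for ordering).
Assembling the pieces gives 4-ethyl-3-methylheptane.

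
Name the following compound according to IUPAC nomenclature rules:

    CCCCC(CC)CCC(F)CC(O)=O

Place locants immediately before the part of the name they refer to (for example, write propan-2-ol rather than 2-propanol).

6-ethyl-3-fluorodecanoic acid

The longest carbon chain that includes the –COOH group has 10 carbons, so the parent hydride is decane.
The highest-priority functional group is a carboxylic acid (terminal –COOH), so the name ends in -oic acid.
The numbering direction is chosen so that the carboxylic acid carbon is C-1 by definition.
This places an ethyl group at C-6; a fluoro group at C-3.
Substituent prefixes are cited in alphabetical order (multiplying prefixes like di-/tri- are ignored for ordering).
The name is 6-ethyl-3-fluorodecanoic acid.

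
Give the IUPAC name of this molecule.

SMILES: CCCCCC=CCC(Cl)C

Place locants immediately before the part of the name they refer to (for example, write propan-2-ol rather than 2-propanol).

2-chlorodec-4-ene

The longest chain bearing the multiple bond is 10 carbons long (decane).
There is one C=C double bond, indicated by the ending -ene.
Choose the numbering such that numbering from this end puts the double bond at C-4 rather than C-6.
With this numbering: the double bond between C-4 and C-5; a chloro group at C-2.
Assembling the pieces gives 2-chlorodec-4-ene.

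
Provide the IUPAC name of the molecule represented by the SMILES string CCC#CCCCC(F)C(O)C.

The longest carbon chain that includes the –OH group and the multiple bond has 10 carbons, so the parent hydride is decane.
The highest-priority functional group is an alcohol (–OH), so the name ends in -ol.
There is one C≡C triple bond, indicated by the ending -yne.
Number the chain so that numbering from this end puts the hydroxyl group at C-2 rather than C-9.
With this numbering: the hydroxyl at C-2; the triple bond between C-7 and C-8; a fluoro group at C-3.
The name is 3-fluorodec-7-yn-2-ol.

3-fluorodec-7-yn-2-ol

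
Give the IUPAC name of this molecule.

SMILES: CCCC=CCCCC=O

The longest chain bearing the –CHO group and the multiple bond is 9 carbons long (nonane).
The highest-priority functional group is an aldehyde (terminal –CHO), so the name ends in -al.
The chain contains a C=C double bond, so the unsaturation ending is -ene.
Choose the numbering such that the aldehyde carbon is C-1 by definition.
That gives the double bond between C-5 and C-6.
Assembling the pieces gives non-5-enal.

non-5-enal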